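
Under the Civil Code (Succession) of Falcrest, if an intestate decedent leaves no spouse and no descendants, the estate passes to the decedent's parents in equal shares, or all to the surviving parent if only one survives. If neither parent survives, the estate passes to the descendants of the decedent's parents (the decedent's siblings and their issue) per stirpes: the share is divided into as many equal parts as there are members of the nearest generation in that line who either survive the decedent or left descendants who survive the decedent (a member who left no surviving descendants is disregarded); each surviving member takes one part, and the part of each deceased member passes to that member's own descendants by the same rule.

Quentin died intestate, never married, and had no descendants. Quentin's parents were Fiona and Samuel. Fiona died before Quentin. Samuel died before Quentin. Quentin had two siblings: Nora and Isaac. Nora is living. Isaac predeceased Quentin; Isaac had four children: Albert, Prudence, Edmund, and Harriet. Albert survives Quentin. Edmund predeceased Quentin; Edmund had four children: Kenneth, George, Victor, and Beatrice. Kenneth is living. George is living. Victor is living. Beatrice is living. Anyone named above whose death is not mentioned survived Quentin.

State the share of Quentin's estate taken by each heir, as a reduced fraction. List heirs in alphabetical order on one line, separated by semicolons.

Neither parent survives and there are no descendants, so the estate passes to Quentin's siblings and their issue per stirpes.
The estate is divided into 2 equal shares of 1/2 among Nora, Isaac.
Nora is living and takes 1/2.
Isaac predeceased; the 1/2 allotted to Isaac's branch passes to Isaac's issue by representation.
The 1/2 is divided into 4 equal shares of 1/8 among Albert, Prudence, Edmund, Harriet.
Albert is living and takes 1/8.
Prudence is living and takes 1/8.
Edmund predeceased; the 1/8 allotted to Edmund's branch passes to Edmund's issue by representation.
The 1/8 is divided into 4 equal shares of 1/32 among Kenneth, George, Victor, Beatrice.
Kenneth is living and takes 1/32.
George is living and takes 1/32.
Victor is living and takes 1/32.
Beatrice is living and takes 1/32.
Harriet is living and takes 1/8.

Albert 1/8; Beatrice 1/32; George 1/32; Harriet 1/8; Kenneth 1/32; Nora 1/2; Prudence 1/8; Victor 1/32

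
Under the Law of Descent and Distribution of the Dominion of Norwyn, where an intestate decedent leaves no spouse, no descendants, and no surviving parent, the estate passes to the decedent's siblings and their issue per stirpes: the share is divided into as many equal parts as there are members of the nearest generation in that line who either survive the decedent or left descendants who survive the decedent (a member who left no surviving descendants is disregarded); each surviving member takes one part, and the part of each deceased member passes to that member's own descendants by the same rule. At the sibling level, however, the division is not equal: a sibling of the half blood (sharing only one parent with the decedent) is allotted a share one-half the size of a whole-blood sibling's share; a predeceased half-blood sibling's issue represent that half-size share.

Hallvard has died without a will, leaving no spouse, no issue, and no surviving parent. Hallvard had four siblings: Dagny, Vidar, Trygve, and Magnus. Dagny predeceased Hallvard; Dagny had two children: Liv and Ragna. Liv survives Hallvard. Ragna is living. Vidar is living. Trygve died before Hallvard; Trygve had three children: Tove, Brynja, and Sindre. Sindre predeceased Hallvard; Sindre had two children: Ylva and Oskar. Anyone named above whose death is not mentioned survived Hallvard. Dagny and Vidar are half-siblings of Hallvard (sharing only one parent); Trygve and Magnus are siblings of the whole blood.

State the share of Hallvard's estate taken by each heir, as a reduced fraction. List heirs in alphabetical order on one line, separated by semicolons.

No spouse, descendants, or parent survives, so the estate passes to Hallvard's siblings per stirpes.
Half-blood siblings count for one-half the weight of whole-blood siblings at the initial division.
Dividing 1 in proportion to weights (total weight 3): Dagny (weight 1/2) → 1/6; Vidar (weight 1/2) → 1/6; Trygve (weight 1) → 1/3; Magnus (weight 1) → 1/3.
Dagny predeceased; the 1/6 allotted to Dagny's branch passes to Dagny's issue by representation.
The 1/6 is divided into 2 equal shares of 1/12 among Liv, Ragna.
Liv is living and takes 1/12.
Ragna is living and takes 1/12.
Vidar is living and takes 1/6.
Trygve predeceased; the 1/3 allotted to Trygve's branch passes to Trygve's issue by representation.
The 1/3 is divided into 3 equal shares of 1/9 among Tove, Brynja, Sindre.
Tove is living and takes 1/9.
Brynja is living and takes 1/9.
Sindre predeceased; the 1/9 allotted to Sindre's branch passes to Sindre's issue by representation.
The 1/9 is divided into 2 equal shares of 1/18 among Ylva, Oskar.
Ylva is living and takes 1/18.
Oskar is living and takes 1/18.
Magnus is living and takes 1/3.

Brynja 1/9; Liv 1/12; Magnus 1/3; Oskar 1/18; Ragna 1/12; Tove 1/9; Vidar 1/6; Ylva 1/18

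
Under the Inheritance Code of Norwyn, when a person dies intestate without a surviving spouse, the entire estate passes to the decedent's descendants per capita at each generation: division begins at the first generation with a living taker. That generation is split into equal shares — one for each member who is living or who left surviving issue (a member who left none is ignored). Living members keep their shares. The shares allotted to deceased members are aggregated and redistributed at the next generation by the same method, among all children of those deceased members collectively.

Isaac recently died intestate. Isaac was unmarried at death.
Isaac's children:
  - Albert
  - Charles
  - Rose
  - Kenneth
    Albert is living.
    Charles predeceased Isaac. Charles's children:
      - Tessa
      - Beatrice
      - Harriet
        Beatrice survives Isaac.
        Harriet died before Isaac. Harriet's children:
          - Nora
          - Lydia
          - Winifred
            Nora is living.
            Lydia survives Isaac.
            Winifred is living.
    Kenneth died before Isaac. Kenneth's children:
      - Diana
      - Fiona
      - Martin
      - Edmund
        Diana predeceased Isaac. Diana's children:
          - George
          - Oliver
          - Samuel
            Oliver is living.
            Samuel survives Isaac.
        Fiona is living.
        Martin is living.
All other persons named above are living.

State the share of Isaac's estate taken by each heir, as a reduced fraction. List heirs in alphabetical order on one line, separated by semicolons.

Albert 1/4; Beatrice 1/14; Edmund 1/14; Fiona 1/14; George 1/42; Lydia 1/42; Martin 1/14; Nora 1/42; Oliver 1/42; Rose 1/4; Samuel 1/42; Tessa 1/14; Winifred 1/42

There is no surviving spouse, so the entire estate passes to Isaac's descendants per capita at each generation.
At generation 1 (Albert, Charles, Rose, Kenneth) there are 4 shares of (1)/4 = 1/4 each.
Living: Albert and Rose — each takes 1/4.
Deceased: Charles and Kenneth. Their combined 1/2 is pooled and carried to generation 2.
At generation 2 (Tessa, Beatrice, Harriet, Diana, Fiona, Martin, Edmund) there are 7 shares of (1/2)/7 = 1/14 each.
Living: Tessa, Beatrice, Fiona, Martin, and Edmund — each takes 1/14.
Deceased: Harriet and Diana. Their combined 1/7 is pooled and carried to generation 3.
At generation 3 (Nora, Lydia, Winifred, George, Oliver, Samuel) there are 6 shares of (1/7)/6 = 1/42 each.
Living: Nora, Lydia, Winifred, George, Oliver, and Samuel — each takes 1/42.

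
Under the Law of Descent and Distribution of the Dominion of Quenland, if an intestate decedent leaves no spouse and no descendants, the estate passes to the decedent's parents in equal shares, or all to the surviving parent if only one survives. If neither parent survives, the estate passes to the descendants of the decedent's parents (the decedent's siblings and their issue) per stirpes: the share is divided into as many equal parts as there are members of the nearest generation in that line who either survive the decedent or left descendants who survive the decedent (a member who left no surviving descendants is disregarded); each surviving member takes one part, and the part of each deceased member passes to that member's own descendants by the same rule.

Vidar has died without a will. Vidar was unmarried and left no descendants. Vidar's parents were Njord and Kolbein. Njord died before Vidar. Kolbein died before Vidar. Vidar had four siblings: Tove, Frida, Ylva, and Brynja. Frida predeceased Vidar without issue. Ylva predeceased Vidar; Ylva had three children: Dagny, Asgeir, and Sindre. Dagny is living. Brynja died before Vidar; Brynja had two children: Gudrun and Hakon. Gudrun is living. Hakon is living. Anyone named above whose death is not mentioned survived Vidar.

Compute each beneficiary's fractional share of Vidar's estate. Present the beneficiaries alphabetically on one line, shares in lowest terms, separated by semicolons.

Neither parent survives and there are no descendants, so the estate passes to Vidar's siblings and their issue per stirpes.
Frida left no surviving issue, so that branch lapses and is disregarded.
The estate is divided into 3 equal shares of 1/3 among Tove, Ylva, Brynja.
Tove is living and takes 1/3.
Ylva predeceased; the 1/3 allotted to Ylva's branch passes to Ylva's issue by representation.
The 1/3 is divided into 3 equal shares of 1/9 among Dagny, Asgeir, Sindre.
Dagny is living and takes 1/9.
Asgeir is living and takes 1/9.
Sindre is living and takes 1/9.
Brynja predeceased; the 1/3 allotted to Brynja's branch passes to Brynja's issue by representation.
The 1/3 is divided into 2 equal shares of 1/6 among Gudrun, Hakon.
Gudrun is living and takes 1/6.
Hakon is living and takes 1/6.

Asgeir 1/9; Dagny 1/9; Gudrun 1/6; Hakon 1/6; Sindre 1/9; Tove 1/3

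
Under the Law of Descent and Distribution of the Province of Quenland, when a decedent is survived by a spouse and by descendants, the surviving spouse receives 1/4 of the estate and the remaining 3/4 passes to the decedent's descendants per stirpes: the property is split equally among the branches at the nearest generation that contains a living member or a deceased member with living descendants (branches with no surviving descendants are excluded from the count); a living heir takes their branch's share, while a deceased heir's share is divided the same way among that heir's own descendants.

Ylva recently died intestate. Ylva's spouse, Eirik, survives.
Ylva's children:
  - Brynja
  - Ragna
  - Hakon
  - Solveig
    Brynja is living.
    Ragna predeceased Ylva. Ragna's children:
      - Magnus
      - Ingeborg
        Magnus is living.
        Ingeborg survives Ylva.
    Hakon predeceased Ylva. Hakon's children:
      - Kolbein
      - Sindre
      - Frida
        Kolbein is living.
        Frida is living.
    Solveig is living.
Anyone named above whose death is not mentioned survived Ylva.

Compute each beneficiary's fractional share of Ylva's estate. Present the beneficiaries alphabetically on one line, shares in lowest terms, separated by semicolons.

Brynja 3/16; Eirik 1/4; Frida 1/16; Ingeborg 3/32; Kolbein 1/16; Magnus 3/32; Sindre 1/16; Solveig 3/16

Eirik, as surviving spouse, takes 1/4.
The remaining 3/4 passes to Ylva's descendants per stirpes.
The 3/4 is divided into 4 equal shares of 3/16 among Brynja, Ragna, Hakon, Solveig.
Brynja is living and takes 3/16.
Ragna predeceased; the 3/16 allotted to Ragna's branch passes to Ragna's issue by representation.
The 3/16 is divided into 2 equal shares of 3/32 among Magnus, Ingeborg.
Magnus is living and takes 3/32.
Ingeborg is living and takes 3/32.
Hakon predeceased; the 3/16 allotted to Hakon's branch passes to Hakon's issue by representation.
The 3/16 is divided into 3 equal shares of 1/16 among Kolbein, Sindre, Frida.
Kolbein is living and takes 1/16.
Sindre is living and takes 1/16.
Frida is living and takes 1/16.
Solveig is living and takes 3/16.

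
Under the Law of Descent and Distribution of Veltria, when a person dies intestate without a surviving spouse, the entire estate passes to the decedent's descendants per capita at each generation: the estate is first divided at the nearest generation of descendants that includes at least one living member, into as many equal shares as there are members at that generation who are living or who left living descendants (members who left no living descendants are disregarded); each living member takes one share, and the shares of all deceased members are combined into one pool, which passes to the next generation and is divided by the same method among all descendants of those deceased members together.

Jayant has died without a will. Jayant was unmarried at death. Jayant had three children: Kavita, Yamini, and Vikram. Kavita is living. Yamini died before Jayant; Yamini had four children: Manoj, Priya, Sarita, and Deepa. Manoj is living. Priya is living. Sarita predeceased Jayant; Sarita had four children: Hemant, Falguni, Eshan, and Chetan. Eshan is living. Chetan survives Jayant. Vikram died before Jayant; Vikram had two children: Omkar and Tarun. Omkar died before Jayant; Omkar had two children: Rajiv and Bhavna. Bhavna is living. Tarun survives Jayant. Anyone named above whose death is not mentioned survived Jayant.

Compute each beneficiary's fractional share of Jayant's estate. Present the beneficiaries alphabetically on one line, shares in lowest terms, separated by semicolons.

There is no surviving spouse, so the entire estate passes to Jayant's descendants per capita at each generation.
At generation 1 (Kavita, Yamini, Vikram) there are 3 shares of (1)/3 = 1/3 each.
Living: Kavita — each takes 1/3.
Deceased: Yamini and Vikram. Their combined 2/3 is pooled and carried to generation 2.
At generation 2 (Manoj, Priya, Sarita, Deepa, Omkar, Tarun) there are 6 shares of (2/3)/6 = 1/9 each.
Living: Manoj, Priya, Deepa, and Tarun — each takes 1/9.
Deceased: Sarita and Omkar. Their combined 2/9 is pooled and carried to generation 3.
At generation 3 (Hemant, Falguni, Eshan, Chetan, Rajiv, Bhavna) there are 6 shares of (2/9)/6 = 1/27 each.
Living: Hemant, Falguni, Eshan, Chetan, Rajiv, and Bhavna — each takes 1/27.

Bhavna 1/27; Chetan 1/27; Deepa 1/9; Eshan 1/27; Falguni 1/27; Hemant 1/27; Kavita 1/3; Manoj 1/9; Priya 1/9; Rajiv 1/27; Tarun 1/9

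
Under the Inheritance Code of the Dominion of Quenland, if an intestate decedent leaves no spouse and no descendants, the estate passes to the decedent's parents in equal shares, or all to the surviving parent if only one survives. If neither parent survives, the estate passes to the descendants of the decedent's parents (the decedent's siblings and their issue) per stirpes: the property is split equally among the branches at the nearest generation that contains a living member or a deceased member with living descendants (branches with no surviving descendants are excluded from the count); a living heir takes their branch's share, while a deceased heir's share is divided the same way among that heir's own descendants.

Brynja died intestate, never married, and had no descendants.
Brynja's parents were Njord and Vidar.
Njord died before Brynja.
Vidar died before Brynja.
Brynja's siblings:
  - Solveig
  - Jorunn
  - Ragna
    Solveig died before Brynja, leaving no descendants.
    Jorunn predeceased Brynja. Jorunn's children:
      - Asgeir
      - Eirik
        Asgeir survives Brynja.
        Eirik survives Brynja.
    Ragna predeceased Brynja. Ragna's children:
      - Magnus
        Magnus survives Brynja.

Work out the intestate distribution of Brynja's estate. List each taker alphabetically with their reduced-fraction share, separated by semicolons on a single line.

Neither parent survives and there are no descendants, so the estate passes to Brynja's siblings and their issue per stirpes.
Solveig left no surviving issue, so that branch lapses and is disregarded.
The estate is divided into 2 equal shares of 1/2 among Jorunn, Ragna.
Jorunn predeceased; the 1/2 allotted to Jorunn's branch passes to Jorunn's issue by representation.
The 1/2 is divided into 2 equal shares of 1/4 among Asgeir, Eirik.
Asgeir is living and takes 1/4.
Eirik is living and takes 1/4.
Ragna predeceased; the 1/2 allotted to Ragna's branch passes to Ragna's issue by representation.
Magnus is the sole taker at this level and receives the full 1/2.

Asgeir 1/4; Eirik 1/4; Magnus 1/2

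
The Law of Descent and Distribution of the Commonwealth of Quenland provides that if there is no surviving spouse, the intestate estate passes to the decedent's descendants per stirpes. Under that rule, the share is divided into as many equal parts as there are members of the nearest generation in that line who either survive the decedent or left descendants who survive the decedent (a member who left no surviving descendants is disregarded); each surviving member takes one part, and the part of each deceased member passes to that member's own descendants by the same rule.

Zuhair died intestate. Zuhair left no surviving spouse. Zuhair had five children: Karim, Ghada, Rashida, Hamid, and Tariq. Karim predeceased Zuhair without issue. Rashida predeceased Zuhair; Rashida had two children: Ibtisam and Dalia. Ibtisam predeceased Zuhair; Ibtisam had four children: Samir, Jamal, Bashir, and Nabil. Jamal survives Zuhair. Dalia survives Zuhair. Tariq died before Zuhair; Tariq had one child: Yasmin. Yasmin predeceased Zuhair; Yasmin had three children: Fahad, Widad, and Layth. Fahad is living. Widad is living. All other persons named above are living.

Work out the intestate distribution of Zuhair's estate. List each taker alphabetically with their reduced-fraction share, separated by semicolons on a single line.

Bashir 1/32; Dalia 1/8; Fahad 1/12; Ghada 1/4; Hamid 1/4; Jamal 1/32; Layth 1/12; Nabil 1/32; Samir 1/32; Widad 1/12

There is no surviving spouse, so the entire estate passes to Zuhair's descendants per stirpes.
Karim left no surviving issue, so that branch lapses and is disregarded.
The estate is divided into 4 equal shares of 1/4 among Ghada, Rashida, Hamid, Tariq.
Ghada is living and takes 1/4.
Rashida predeceased; the 1/4 allotted to Rashida's branch passes to Rashida's issue by representation.
The 1/4 is divided into 2 equal shares of 1/8 among Ibtisam, Dalia.
Ibtisam predeceased; the 1/8 allotted to Ibtisam's branch passes to Ibtisam's issue by representation.
The 1/8 is divided into 4 equal shares of 1/32 among Samir, Jamal, Bashir, Nabil.
Samir is living and takes 1/32.
Jamal is living and takes 1/32.
Bashir is living and takes 1/32.
Nabil is living and takes 1/32.
Dalia is living and takes 1/8.
Hamid is living and takes 1/4.
Tariq predeceased; the 1/4 allotted to Tariq's branch passes to Tariq's issue by representation.
Yasmin's line is the sole branch at this level, so the full 1/4 passes to Yasmin's issue by representation.
The 1/4 is divided into 3 equal shares of 1/12 among Fahad, Widad, Layth.
Fahad is living and takes 1/12.
Widad is living and takes 1/12.
Layth is living and takes 1/12.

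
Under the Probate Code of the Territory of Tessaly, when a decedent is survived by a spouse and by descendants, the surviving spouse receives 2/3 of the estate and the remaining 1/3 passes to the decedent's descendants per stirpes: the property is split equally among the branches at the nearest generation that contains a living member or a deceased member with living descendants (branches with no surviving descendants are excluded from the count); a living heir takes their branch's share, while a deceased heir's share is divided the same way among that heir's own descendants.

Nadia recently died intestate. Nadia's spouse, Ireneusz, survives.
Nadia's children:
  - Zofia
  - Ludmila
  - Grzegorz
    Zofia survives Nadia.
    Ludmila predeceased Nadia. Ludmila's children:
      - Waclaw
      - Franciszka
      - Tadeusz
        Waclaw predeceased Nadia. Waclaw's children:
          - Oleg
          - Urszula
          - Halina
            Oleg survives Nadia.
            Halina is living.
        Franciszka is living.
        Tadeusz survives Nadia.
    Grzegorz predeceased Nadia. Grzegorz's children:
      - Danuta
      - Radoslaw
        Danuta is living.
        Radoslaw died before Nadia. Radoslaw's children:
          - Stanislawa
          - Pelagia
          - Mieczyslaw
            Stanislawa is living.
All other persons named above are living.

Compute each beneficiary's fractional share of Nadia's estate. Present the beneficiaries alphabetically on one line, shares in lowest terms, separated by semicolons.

Ireneusz, as surviving spouse, takes 2/3.
The remaining 1/3 passes to Nadia's descendants per stirpes.
The 1/3 is divided into 3 equal shares of 1/9 among Zofia, Ludmila, Grzegorz.
Zofia is living and takes 1/9.
Ludmila predeceased; the 1/9 allotted to Ludmila's branch passes to Ludmila's issue by representation.
The 1/9 is divided into 3 equal shares of 1/27 among Waclaw, Franciszka, Tadeusz.
Waclaw predeceased; the 1/27 allotted to Waclaw's branch passes to Waclaw's issue by representation.
The 1/27 is divided into 3 equal shares of 1/81 among Oleg, Urszula, Halina.
Oleg is living and takes 1/81.
Urszula is living and takes 1/81.
Halina is living and takes 1/81.
Franciszka is living and takes 1/27.
Tadeusz is living and takes 1/27.
Grzegorz predeceased; the 1/9 allotted to Grzegorz's branch passes to Grzegorz's issue by representation.
The 1/9 is divided into 2 equal shares of 1/18 among Danuta, Radoslaw.
Danuta is living and takes 1/18.
Radoslaw predeceased; the 1/18 allotted to Radoslaw's branch passes to Radoslaw's issue by representation.
The 1/18 is divided into 3 equal shares of 1/54 among Stanislawa, Pelagia, Mieczyslaw.
Stanislawa is living and takes 1/54.
Pelagia is living and takes 1/54.
Mieczyslaw is living and takes 1/54.

Danuta 1/18; Franciszka 1/27; Halina 1/81; Ireneusz 2/3; Mieczyslaw 1/54; Oleg 1/81; Pelagia 1/54; Stanislawa 1/54; Tadeusz 1/27; Urszula 1/81; Zofia 1/9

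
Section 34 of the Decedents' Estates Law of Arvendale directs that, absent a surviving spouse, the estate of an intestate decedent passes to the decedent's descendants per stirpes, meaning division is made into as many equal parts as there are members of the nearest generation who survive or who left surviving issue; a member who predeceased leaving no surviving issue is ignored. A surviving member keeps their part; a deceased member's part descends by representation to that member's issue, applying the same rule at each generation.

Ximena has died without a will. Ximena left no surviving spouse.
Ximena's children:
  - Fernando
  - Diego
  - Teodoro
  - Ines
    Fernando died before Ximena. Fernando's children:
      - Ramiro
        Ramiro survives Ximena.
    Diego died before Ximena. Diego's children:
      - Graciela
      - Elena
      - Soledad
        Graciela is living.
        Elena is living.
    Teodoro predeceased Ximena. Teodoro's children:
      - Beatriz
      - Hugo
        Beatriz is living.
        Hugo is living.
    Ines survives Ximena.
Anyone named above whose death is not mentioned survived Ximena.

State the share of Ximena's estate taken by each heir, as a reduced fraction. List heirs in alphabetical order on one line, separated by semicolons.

Beatriz 1/8; Elena 1/12; Graciela 1/12; Hugo 1/8; Ines 1/4; Ramiro 1/4; Soledad 1/12

There is no surviving spouse, so the entire estate passes to Ximena's descendants per stirpes.
The estate is divided into 4 equal shares of 1/4 among Fernando, Diego, Teodoro, Ines.
Fernando predeceased; the 1/4 allotted to Fernando's branch passes to Fernando's issue by representation.
Ramiro is the sole taker at this level and receives the full 1/4.
Diego predeceased; the 1/4 allotted to Diego's branch passes to Diego's issue by representation.
The 1/4 is divided into 3 equal shares of 1/12 among Graciela, Elena, Soledad.
Graciela is living and takes 1/12.
Elena is living and takes 1/12.
Soledad is living and takes 1/12.
Teodoro predeceased; the 1/4 allotted to Teodoro's branch passes to Teodoro's issue by representation.
The 1/4 is divided into 2 equal shares of 1/8 among Beatriz, Hugo.
Beatriz is living and takes 1/8.
Hugo is living and takes 1/8.
Ines is living and takes 1/4.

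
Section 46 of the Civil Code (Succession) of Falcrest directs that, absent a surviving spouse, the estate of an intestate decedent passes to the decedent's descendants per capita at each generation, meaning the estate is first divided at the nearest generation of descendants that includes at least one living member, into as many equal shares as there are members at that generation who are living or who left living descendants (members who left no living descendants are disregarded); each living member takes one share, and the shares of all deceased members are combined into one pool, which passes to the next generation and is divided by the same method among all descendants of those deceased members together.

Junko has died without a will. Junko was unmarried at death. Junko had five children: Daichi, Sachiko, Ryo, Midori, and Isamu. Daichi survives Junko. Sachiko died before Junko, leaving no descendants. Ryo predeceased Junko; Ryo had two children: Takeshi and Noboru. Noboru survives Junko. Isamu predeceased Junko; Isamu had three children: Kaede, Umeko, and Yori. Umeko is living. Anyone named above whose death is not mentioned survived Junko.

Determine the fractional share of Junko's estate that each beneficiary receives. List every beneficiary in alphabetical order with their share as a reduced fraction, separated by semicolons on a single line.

There is no surviving spouse, so the entire estate passes to Junko's descendants per capita at each generation.
At generation 1 (Daichi, Ryo, Midori, Isamu) there are 4 shares of (1)/4 = 1/4 each.
Living: Daichi and Midori — each takes 1/4.
Deceased: Ryo and Isamu. Their combined 1/2 is pooled and carried to generation 2.
At generation 2 (Takeshi, Noboru, Kaede, Umeko, Yori) there are 5 shares of (1/2)/5 = 1/10 each.
Living: Takeshi, Noboru, Kaede, Umeko, and Yori — each takes 1/10.

Daichi 1/4; Kaede 1/10; Midori 1/4; Noboru 1/10; Takeshi 1/10; Umeko 1/10; Yori 1/10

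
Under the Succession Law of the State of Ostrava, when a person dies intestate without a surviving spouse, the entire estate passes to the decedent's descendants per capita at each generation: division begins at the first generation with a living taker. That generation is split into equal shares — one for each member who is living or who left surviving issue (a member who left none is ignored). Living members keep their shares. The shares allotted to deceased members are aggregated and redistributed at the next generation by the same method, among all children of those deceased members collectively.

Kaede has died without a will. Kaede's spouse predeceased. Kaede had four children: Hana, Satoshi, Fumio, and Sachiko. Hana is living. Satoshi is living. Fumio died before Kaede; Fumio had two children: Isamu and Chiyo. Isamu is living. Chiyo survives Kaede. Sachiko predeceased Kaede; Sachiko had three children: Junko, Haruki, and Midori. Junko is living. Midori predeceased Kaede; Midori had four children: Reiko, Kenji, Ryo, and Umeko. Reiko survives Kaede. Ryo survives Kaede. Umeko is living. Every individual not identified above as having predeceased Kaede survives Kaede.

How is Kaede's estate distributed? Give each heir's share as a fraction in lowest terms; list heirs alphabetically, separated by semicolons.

Chiyo 1/10; Hana 1/4; Haruki 1/10; Isamu 1/10; Junko 1/10; Kenji 1/40; Reiko 1/40; Ryo 1/40; Satoshi 1/4; Umeko 1/40

There is no surviving spouse, so the entire estate passes to Kaede's descendants per capita at each generation.
At generation 1 (Hana, Satoshi, Fumio, Sachiko) there are 4 shares of (1)/4 = 1/4 each.
Living: Hana and Satoshi — each takes 1/4.
Deceased: Fumio and Sachiko. Their combined 1/2 is pooled and carried to generation 2.
At generation 2 (Isamu, Chiyo, Junko, Haruki, Midori) there are 5 shares of (1/2)/5 = 1/10 each.
Living: Isamu, Chiyo, Junko, and Haruki — each takes 1/10.
Deceased: Midori. That 1/10 share is carried to generation 3.
At generation 3 (Reiko, Kenji, Ryo, Umeko) there are 4 shares of (1/10)/4 = 1/40 each.
Living: Reiko, Kenji, Ryo, and Umeko — each takes 1/40.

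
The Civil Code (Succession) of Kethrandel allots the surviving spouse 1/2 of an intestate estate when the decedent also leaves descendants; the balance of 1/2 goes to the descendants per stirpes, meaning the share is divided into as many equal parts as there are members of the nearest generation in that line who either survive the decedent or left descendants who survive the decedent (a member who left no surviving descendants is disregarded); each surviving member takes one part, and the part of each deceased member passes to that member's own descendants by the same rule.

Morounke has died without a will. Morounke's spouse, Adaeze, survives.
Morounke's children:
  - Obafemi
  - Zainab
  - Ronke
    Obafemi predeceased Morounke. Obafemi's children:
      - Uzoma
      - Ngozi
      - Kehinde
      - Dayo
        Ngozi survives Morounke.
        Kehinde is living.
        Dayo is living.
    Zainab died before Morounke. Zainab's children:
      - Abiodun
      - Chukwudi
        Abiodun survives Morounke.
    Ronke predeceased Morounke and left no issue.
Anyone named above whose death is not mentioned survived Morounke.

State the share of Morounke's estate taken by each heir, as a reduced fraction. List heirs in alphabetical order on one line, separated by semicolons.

Adaeze, as surviving spouse, takes 1/2.
The remaining 1/2 passes to Morounke's descendants per stirpes.
Ronke left no surviving issue, so that branch lapses and is disregarded.
The 1/2 is divided into 2 equal shares of 1/4 among Obafemi, Zainab.
Obafemi predeceased; the 1/4 allotted to Obafemi's branch passes to Obafemi's issue by representation.
The 1/4 is divided into 4 equal shares of 1/16 among Uzoma, Ngozi, Kehinde, Dayo.
Uzoma is living and takes 1/16.
Ngozi is living and takes 1/16.
Kehinde is living and takes 1/16.
Dayo is living and takes 1/16.
Zainab predeceased; the 1/4 allotted to Zainab's branch passes to Zainab's issue by representation.
The 1/4 is divided into 2 equal shares of 1/8 among Abiodun, Chukwudi.
Abiodun is living and takes 1/8.
Chukwudi is living and takes 1/8.

Abiodun 1/8; Adaeze 1/2; Chukwudi 1/8; Dayo 1/16; Kehinde 1/16; Ngozi 1/16; Uzoma 1/16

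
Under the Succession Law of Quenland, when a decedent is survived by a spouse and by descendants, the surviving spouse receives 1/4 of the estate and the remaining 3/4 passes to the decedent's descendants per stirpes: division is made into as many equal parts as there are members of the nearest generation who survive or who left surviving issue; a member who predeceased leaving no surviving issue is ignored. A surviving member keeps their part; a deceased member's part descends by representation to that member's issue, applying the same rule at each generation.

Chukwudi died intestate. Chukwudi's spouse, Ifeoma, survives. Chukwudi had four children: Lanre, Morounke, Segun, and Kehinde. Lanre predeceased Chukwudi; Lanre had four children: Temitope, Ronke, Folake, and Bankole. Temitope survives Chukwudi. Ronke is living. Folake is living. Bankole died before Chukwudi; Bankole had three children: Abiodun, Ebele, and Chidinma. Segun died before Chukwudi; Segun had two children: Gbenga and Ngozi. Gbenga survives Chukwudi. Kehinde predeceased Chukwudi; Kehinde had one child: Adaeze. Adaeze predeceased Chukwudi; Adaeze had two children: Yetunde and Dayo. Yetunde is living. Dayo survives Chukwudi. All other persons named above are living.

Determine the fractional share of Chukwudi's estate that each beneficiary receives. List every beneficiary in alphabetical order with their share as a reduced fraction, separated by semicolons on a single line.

Ifeoma, as surviving spouse, takes 1/4.
The remaining 3/4 passes to Chukwudi's descendants per stirpes.
The 3/4 is divided into 4 equal shares of 3/16 among Lanre, Morounke, Segun, Kehinde.
Lanre predeceased; the 3/16 allotted to Lanre's branch passes to Lanre's issue by representation.
The 3/16 is divided into 4 equal shares of 3/64 among Temitope, Ronke, Folake, Bankole.
Temitope is living and takes 3/64.
Ronke is living and takes 3/64.
Folake is living and takes 3/64.
Bankole predeceased; the 3/64 allotted to Bankole's branch passes to Bankole's issue by representation.
The 3/64 is divided into 3 equal shares of 1/64 among Abiodun, Ebele, Chidinma.
Abiodun is living and takes 1/64.
Ebele is living and takes 1/64.
Chidinma is living and takes 1/64.
Morounke is living and takes 3/16.
Segun predeceased; the 3/16 allotted to Segun's branch passes to Segun's issue by representation.
The 3/16 is divided into 2 equal shares of 3/32 among Gbenga, Ngozi.
Gbenga is living and takes 3/32.
Ngozi is living and takes 3/32.
Kehinde predeceased; the 3/16 allotted to Kehinde's branch passes to Kehinde's issue by representation.
Adaeze's line is the sole branch at this level, so the full 3/16 passes to Adaeze's issue by representation.
The 3/16 is divided into 2 equal shares of 3/32 among Yetunde, Dayo.
Yetunde is living and takes 3/32.
Dayo is living and takes 3/32.

Abiodun 1/64; Chidinma 1/64; Dayo 3/32; Ebele 1/64; Folake 3/64; Gbenga 3/32; Ifeoma 1/4; Morounke 3/16; Ngozi 3/32; Ronke 3/64; Temitope 3/64; Yetunde 3/32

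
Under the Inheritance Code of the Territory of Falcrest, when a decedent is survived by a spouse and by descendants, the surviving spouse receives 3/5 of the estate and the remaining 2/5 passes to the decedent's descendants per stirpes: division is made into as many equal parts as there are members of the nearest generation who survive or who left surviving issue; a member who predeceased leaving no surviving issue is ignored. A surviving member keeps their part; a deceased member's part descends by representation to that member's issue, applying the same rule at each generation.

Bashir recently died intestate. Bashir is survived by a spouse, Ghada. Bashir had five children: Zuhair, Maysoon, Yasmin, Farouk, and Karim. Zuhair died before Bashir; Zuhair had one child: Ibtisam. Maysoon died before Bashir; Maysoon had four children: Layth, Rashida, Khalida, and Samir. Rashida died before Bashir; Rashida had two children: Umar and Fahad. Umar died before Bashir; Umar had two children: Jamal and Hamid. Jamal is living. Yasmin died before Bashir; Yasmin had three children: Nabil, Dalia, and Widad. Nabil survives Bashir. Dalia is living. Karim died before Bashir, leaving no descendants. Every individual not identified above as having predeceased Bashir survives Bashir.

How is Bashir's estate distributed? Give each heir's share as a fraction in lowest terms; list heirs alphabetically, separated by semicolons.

Dalia 1/30; Fahad 1/80; Farouk 1/10; Ghada 3/5; Hamid 1/160; Ibtisam 1/10; Jamal 1/160; Khalida 1/40; Layth 1/40; Nabil 1/30; Samir 1/40; Widad 1/30

Ghada, as surviving spouse, takes 3/5.
The remaining 2/5 passes to Bashir's descendants per stirpes.
Karim left no surviving issue, so that branch lapses and is disregarded.
The 2/5 is divided into 4 equal shares of 1/10 among Zuhair, Maysoon, Yasmin, Farouk.
Zuhair predeceased; the 1/10 allotted to Zuhair's branch passes to Zuhair's issue by representation.
Ibtisam is the sole taker at this level and receives the full 1/10.
Maysoon predeceased; the 1/10 allotted to Maysoon's branch passes to Maysoon's issue by representation.
The 1/10 is divided into 4 equal shares of 1/40 among Layth, Rashida, Khalida, Samir.
Layth is living and takes 1/40.
Rashida predeceased; the 1/40 allotted to Rashida's branch passes to Rashida's issue by representation.
The 1/40 is divided into 2 equal shares of 1/80 among Umar, Fahad.
Umar predeceased; the 1/80 allotted to Umar's branch passes to Umar's issue by representation.
The 1/80 is divided into 2 equal shares of 1/160 among Jamal, Hamid.
Jamal is living and takes 1/160.
Hamid is living and takes 1/160.
Fahad is living and takes 1/80.
Khalida is living and takes 1/40.
Samir is living and takes 1/40.
Yasmin predeceased; the 1/10 allotted to Yasmin's branch passes to Yasmin's issue by representation.
The 1/10 is divided into 3 equal shares of 1/30 among Nabil, Dalia, Widad.
Nabil is living and takes 1/30.
Dalia is living and takes 1/30.
Widad is living and takes 1/30.
Farouk is living and takes 1/10.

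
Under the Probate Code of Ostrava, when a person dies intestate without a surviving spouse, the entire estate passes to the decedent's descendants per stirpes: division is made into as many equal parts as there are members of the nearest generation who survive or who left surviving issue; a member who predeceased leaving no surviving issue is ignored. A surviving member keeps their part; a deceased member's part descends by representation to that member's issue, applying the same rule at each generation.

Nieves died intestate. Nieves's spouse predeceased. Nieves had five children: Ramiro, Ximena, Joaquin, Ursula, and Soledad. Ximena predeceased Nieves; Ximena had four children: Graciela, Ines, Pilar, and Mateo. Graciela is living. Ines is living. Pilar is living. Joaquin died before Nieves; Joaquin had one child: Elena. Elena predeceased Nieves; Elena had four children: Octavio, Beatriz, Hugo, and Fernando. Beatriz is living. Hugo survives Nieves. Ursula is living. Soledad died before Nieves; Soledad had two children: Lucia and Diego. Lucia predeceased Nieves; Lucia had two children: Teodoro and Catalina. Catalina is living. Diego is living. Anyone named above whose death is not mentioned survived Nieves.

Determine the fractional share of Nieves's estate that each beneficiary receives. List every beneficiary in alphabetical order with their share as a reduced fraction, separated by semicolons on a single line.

Beatriz 1/20; Catalina 1/20; Diego 1/10; Fernando 1/20; Graciela 1/20; Hugo 1/20; Ines 1/20; Mateo 1/20; Octavio 1/20; Pilar 1/20; Ramiro 1/5; Teodoro 1/20; Ursula 1/5

There is no surviving spouse, so the entire estate passes to Nieves's descendants per stirpes.
The estate is divided into 5 equal shares of 1/5 among Ramiro, Ximena, Joaquin, Ursula, Soledad.
Ramiro is living and takes 1/5.
Ximena predeceased; the 1/5 allotted to Ximena's branch passes to Ximena's issue by representation.
The 1/5 is divided into 4 equal shares of 1/20 among Graciela, Ines, Pilar, Mateo.
Graciela is living and takes 1/20.
Ines is living and takes 1/20.
Pilar is living and takes 1/20.
Mateo is living and takes 1/20.
Joaquin predeceased; the 1/5 allotted to Joaquin's branch passes to Joaquin's issue by representation.
Elena's line is the sole branch at this level, so the full 1/5 passes to Elena's issue by representation.
The 1/5 is divided into 4 equal shares of 1/20 among Octavio, Beatriz, Hugo, Fernando.
Octavio is living and takes 1/20.
Beatriz is living and takes 1/20.
Hugo is living and takes 1/20.
Fernando is living and takes 1/20.
Ursula is living and takes 1/5.
Soledad predeceased; the 1/5 allotted to Soledad's branch passes to Soledad's issue by representation.
The 1/5 is divided into 2 equal shares of 1/10 among Lucia, Diego.
Lucia predeceased; the 1/10 allotted to Lucia's branch passes to Lucia's issue by representation.
The 1/10 is divided into 2 equal shares of 1/20 among Teodoro, Catalina.
Teodoro is living and takes 1/20.
Catalina is living and takes 1/20.
Diego is living and takes 1/10.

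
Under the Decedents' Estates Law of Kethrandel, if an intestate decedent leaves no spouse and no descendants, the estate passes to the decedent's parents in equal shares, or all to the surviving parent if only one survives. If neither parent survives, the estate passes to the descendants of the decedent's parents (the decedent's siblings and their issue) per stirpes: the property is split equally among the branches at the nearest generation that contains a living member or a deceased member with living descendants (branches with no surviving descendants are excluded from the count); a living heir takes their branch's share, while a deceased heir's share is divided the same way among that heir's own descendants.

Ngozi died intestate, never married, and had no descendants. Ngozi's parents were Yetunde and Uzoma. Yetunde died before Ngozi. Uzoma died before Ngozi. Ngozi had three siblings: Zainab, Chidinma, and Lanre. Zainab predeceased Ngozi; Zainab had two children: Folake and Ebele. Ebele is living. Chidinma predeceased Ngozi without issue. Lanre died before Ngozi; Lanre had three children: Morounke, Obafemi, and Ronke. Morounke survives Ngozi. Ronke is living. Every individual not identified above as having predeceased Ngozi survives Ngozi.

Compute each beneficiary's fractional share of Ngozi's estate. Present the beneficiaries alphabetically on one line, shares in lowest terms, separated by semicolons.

Neither parent survives and there are no descendants, so the estate passes to Ngozi's siblings and their issue per stirpes.
Chidinma left no surviving issue, so that branch lapses and is disregarded.
The estate is divided into 2 equal shares of 1/2 among Zainab, Lanre.
Zainab predeceased; the 1/2 allotted to Zainab's branch passes to Zainab's issue by representation.
The 1/2 is divided into 2 equal shares of 1/4 among Folake, Ebele.
Folake is living and takes 1/4.
Ebele is living and takes 1/4.
Lanre predeceased; the 1/2 allotted to Lanre's branch passes to Lanre's issue by representation.
The 1/2 is divided into 3 equal shares of 1/6 among Morounke, Obafemi, Ronke.
Morounke is living and takes 1/6.
Obafemi is living and takes 1/6.
Ronke is living and takes 1/6.

Ebele 1/4; Folake 1/4; Morounke 1/6; Obafemi 1/6; Ronke 1/6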